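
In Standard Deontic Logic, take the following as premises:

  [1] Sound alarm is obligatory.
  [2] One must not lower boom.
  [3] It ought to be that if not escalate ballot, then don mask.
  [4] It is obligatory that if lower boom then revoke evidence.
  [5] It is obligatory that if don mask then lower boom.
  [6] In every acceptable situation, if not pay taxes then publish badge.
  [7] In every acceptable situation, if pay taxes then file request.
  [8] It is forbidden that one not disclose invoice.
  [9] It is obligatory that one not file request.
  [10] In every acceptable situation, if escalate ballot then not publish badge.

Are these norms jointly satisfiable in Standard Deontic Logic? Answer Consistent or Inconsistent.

Inconsistent

F(lower_boom) at premise 2 means O(¬lower_boom).
Premise 5 is O(don_mask → lower_boom); contrapositively O(¬lower_boom → ¬don_mask). Since O(¬lower_boom) holds, K gives O(¬don_mask).
Premise 3 is O(¬escalate_ballot → don_mask); contrapositively O(¬don_mask → escalate_ballot). Since O(¬don_mask) holds, K gives O(escalate_ballot).
Applying K to premise 10 (O(escalate_ballot → ¬publish_badge)) and O(escalate_ballot) yields O(¬publish_badge).
Premise 6, O(¬pay_taxes → publish_badge), contraposes to O(¬publish_badge → pay_taxes); with O(¬publish_badge) we get O(pay_taxes).
Applying K to premise 7 (O(pay_taxes → file_request)) and O(pay_taxes) yields O(file_request).
Yet premise 9 states O(¬file_request).
We now have both O(file_request) and O(¬file_request) — file_request is simultaneously obligatory and forbidden, violating the D-axiom.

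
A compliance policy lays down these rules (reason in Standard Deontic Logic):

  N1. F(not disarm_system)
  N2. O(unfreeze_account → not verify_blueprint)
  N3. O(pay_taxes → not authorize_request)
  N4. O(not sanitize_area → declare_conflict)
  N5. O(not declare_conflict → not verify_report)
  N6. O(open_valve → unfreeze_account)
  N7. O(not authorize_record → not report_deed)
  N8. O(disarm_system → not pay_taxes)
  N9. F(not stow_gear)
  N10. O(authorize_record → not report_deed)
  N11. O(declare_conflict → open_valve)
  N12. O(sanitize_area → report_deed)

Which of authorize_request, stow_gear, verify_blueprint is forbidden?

verify_blueprint

Premises 7 and 10 cover both cases: O(not authorize_record → not report_deed) and O(authorize_record → not report_deed). Since not authorize_record ∨ authorize_record is a tautology, O(not report_deed) follows.
Premise 12, O(sanitize_area → report_deed), contraposes to O(not report_deed → not sanitize_area); with O(not report_deed) we get O(not sanitize_area).
Premise 4 is O(not sanitize_area → declare_conflict); since O(not sanitize_area), deontic closure gives O(declare_conflict).
Premise 11 is O(declare_conflict → open_valve); since O(declare_conflict), deontic closure gives O(open_valve).
Applying K to premise 6 (O(open_valve → unfreeze_account)) and O(open_valve) yields O(unfreeze_account).
Premise 2 is O(unfreeze_account → not verify_blueprint); since O(unfreeze_account), deontic closure gives O(not verify_blueprint).
So O(not verify_blueprint) holds, i.e. verify_blueprint is forbidden. None of the other listed options is forbidden under the premises.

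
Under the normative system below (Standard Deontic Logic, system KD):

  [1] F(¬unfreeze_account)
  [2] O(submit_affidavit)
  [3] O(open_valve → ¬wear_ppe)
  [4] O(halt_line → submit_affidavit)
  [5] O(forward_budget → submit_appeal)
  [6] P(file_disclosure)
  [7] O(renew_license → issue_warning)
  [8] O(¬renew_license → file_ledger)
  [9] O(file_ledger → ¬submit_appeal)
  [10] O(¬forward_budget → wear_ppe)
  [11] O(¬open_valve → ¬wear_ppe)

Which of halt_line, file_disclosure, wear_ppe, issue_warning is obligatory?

By case analysis on ¬open_valve: premise 11 gives O(¬open_valve → ¬wear_ppe) and premise 3 gives O(open_valve → ¬wear_ppe), so O(¬wear_ppe) either way.
Premise 10 is O(¬forward_budget → wear_ppe); contrapositively O(¬wear_ppe → forward_budget). Since O(¬wear_ppe) holds, K gives O(forward_budget).
With premise 5, O(forward_budget → submit_appeal), the K-axiom yields O(submit_appeal).
Premise 9, O(file_ledger → ¬submit_appeal), contraposes to O(submit_appeal → ¬file_ledger); with O(submit_appeal) we get O(¬file_ledger).
The contrapositive of premise 8 (O(¬renew_license → file_ledger)) is O(¬file_ledger → renew_license), and O(¬file_ledger) is already established, so O(renew_license).
Premise 7 is O(renew_license → issue_warning); since O(renew_license), deontic closure gives O(issue_warning).
So O(issue_warning) holds — issue_warning is obligatory. None of the other listed options is made obligatory by any chain of premises.

issue_warning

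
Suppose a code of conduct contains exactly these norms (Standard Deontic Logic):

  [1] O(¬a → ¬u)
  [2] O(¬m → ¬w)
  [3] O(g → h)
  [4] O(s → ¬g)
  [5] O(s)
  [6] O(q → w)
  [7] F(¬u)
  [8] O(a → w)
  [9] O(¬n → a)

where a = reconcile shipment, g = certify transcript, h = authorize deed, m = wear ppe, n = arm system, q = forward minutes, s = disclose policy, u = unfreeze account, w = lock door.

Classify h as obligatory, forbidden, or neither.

Premise 3 is O(g → h), but O(g) is not derivable from the premises, so it does not yield O(h).
No premise or chain of K-axiom applications forces O(h), and none forces O(¬h). So h is neither obligatory nor forbidden under these norms.

Neither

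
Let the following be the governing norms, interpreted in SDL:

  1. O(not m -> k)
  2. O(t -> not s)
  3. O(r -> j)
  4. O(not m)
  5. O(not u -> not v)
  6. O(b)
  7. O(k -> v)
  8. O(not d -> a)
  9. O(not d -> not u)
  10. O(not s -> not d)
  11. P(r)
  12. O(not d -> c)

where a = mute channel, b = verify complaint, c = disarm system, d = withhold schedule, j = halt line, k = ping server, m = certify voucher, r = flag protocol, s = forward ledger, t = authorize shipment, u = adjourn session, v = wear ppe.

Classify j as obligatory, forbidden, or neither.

Premise 3 is O(r -> j), but O(r) is not derivable from the premises (the permission P(r) asserts only not O(not r), not O(r)), so it does not yield O(j).
No premise or chain of K-axiom applications forces O(j), and none forces O(not j). So j is neither obligatory nor forbidden under these norms.

Neither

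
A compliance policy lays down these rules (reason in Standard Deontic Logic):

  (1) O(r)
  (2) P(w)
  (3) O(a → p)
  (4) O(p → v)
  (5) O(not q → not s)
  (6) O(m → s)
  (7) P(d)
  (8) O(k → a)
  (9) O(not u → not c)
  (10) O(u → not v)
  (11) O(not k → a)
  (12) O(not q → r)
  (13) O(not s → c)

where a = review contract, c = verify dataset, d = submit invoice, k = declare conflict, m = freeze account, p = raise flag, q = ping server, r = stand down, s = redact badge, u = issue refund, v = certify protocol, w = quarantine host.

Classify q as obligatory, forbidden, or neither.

Obligatory

Premises 8 and 11 cover both cases: O(k → a) and O(not k → a). Since k ∨ not k is a tautology, O(a) follows.
From O(a) and premise 3, O(a → p), we obtain O(p).
From O(p) and premise 4, O(p → v), we obtain O(v).
Premise 10 is O(u → not v); contrapositively O(v → not u). Since O(v) holds, K gives O(not u).
Premise 9 is O(not u → not c); since O(not u), deontic closure gives O(not c).
Premise 13, O(not s → c), contraposes to O(not c → s); with O(not c) we get O(s).
Premise 5, O(not q → not s), contraposes to O(s → q); with O(s) we get O(q).
Premises 1, 2, 6, 7, 12 do not contribute to this derivation.
Hence q is obligatory.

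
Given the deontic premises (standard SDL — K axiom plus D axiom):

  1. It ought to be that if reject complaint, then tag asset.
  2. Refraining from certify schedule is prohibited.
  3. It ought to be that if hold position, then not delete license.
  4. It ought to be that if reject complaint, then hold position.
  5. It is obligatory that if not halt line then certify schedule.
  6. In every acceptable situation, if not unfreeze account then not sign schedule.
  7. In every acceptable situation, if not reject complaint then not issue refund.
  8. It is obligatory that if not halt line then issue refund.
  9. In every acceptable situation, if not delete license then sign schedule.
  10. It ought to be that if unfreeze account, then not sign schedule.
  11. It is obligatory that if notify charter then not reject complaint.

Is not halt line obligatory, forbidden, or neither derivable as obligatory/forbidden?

Forbidden

Premises 6 and 10 are O(¬unfreeze_account → ¬sign_schedule) and O(unfreeze_account → ¬sign_schedule); every ideal world satisfies ¬unfreeze_account or unfreeze_account, so in either case ¬sign_schedule holds — hence O(¬sign_schedule).
Premise 9 is O(¬delete_license → sign_schedule); contrapositively O(¬sign_schedule → delete_license). Since O(¬sign_schedule) holds, K gives O(delete_license).
Premise 3, O(hold_position → ¬delete_license), contraposes to O(delete_license → ¬hold_position); with O(delete_license) we get O(¬hold_position).
Premise 4, O(reject_complaint → hold_position), contraposes to O(¬hold_position → ¬reject_complaint); with O(¬hold_position) we get O(¬reject_complaint).
From O(¬reject_complaint) and premise 7, O(¬reject_complaint → ¬issue_refund), we obtain O(¬issue_refund).
Premise 8, O(¬halt_line → issue_refund), contraposes to O(¬issue_refund → halt_line); with O(¬issue_refund) we get O(halt_line).
Premises 1, 2, 5, 11 do not contribute to this derivation.
Thus O(halt_line), which is F(¬halt_line): ¬halt_line is forbidden.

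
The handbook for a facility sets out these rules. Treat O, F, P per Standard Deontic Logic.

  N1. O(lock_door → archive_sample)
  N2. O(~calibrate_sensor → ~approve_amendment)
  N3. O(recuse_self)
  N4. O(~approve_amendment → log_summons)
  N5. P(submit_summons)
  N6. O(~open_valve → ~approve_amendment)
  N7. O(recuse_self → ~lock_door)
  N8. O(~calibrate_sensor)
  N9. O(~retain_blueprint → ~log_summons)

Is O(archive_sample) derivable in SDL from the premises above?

No

Premise 1 is O(lock_door → archive_sample), but O(lock_door) is not derivable from the premises, so it does not yield O(archive_sample).
No other premise forces O(archive_sample). An ideal world satisfying every premise can still have archive_sample false, so O(archive_sample) is not derivable.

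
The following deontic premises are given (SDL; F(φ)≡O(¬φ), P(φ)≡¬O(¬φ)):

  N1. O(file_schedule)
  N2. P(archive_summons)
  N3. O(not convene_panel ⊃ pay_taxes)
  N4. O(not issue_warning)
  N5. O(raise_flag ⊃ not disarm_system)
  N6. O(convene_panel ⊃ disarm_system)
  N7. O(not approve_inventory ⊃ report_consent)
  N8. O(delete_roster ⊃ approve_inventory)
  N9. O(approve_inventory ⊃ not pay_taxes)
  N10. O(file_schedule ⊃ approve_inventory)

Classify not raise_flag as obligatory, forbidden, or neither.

Premise 1 states O(file_schedule) outright.
Applying K to premise 10 (O(file_schedule ⊃ approve_inventory)) and O(file_schedule) yields O(approve_inventory).
From O(approve_inventory) and premise 9, O(approve_inventory ⊃ not pay_taxes), we obtain O(not pay_taxes).
Premise 3 is O(not convene_panel ⊃ pay_taxes); contrapositively O(not pay_taxes ⊃ convene_panel). Since O(not pay_taxes) holds, K gives O(convene_panel).
Applying K to premise 6 (O(convene_panel ⊃ disarm_system)) and O(convene_panel) yields O(disarm_system).
Premise 5, O(raise_flag ⊃ not disarm_system), contraposes to O(disarm_system ⊃ not raise_flag); with O(disarm_system) we get O(not raise_flag).
Premises 2, 4, 7, 8 do not contribute to this derivation.
Hence not raise_flag is obligatory.

Obligatory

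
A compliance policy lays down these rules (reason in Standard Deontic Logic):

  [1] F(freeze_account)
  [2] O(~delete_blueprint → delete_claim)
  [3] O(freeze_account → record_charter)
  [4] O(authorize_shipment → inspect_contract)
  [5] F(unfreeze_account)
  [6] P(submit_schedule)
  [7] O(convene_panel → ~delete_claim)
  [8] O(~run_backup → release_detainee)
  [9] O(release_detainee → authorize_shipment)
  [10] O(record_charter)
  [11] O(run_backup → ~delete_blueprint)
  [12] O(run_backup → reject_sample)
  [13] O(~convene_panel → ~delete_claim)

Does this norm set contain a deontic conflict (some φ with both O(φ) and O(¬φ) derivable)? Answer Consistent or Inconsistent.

Premise 3 is O(freeze_account → record_charter); even if O(record_charter) held, inferring O(freeze_account) would be affirming the consequent — invalid.
So O(freeze_account) is not derivable, and the apparent clash with O(~freeze_account) does not arise.
A world satisfying every obligation exists (e.g. authorize_shipment=true, convene_panel=false, delete_blueprint=true, delete_claim=false, freeze_account=false, inspect_contract=true, record_charter=true, reject_sample=false, release_detainee=true, run_backup=false, submit_schedule=false, unfreeze_account=false); no atom is both obligatory and forbidden, so the set is consistent.

Consistent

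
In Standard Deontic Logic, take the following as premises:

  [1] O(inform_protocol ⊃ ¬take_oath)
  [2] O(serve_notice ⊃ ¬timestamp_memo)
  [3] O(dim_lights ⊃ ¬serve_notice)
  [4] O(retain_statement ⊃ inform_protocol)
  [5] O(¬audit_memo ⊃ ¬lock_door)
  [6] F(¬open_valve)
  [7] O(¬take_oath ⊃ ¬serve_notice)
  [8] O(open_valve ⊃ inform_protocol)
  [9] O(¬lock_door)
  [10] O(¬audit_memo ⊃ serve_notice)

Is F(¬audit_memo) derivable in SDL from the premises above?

Premise 6, F(¬open_valve), is equivalent to O(open_valve).
With premise 8, O(open_valve ⊃ inform_protocol), the K-axiom yields O(inform_protocol).
With premise 1, O(inform_protocol ⊃ ¬take_oath), the K-axiom yields O(¬take_oath).
From O(¬take_oath) and premise 7, O(¬take_oath ⊃ ¬serve_notice), we obtain O(¬serve_notice).
Premise 10, O(¬audit_memo ⊃ serve_notice), contraposes to O(¬serve_notice ⊃ audit_memo); with O(¬serve_notice) we get O(audit_memo).
Premises 2, 3, 4, 5, 9 do not contribute to this derivation.
So O(audit_memo) holds, i.e. F(¬audit_memo). The claim follows.

Yes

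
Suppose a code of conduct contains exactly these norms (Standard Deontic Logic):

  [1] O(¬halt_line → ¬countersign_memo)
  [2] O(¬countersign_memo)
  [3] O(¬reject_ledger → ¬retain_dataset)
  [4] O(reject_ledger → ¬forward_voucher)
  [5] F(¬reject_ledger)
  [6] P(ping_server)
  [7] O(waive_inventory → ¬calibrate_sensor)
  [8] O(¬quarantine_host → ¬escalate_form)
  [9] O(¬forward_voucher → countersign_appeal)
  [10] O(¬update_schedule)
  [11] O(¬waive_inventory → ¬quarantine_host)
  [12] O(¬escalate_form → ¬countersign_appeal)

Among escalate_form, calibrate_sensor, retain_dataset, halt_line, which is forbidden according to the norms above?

calibrate_sensor

Premise 5 is F(¬reject_ledger), i.e. O(reject_ledger).
With premise 4, O(reject_ledger → ¬forward_voucher), the K-axiom yields O(¬forward_voucher).
Premise 9 is O(¬forward_voucher → countersign_appeal); since O(¬forward_voucher), deontic closure gives O(countersign_appeal).
Premise 12 is O(¬escalate_form → ¬countersign_appeal); contrapositively O(countersign_appeal → escalate_form). Since O(countersign_appeal) holds, K gives O(escalate_form).
Premise 8, O(¬quarantine_host → ¬escalate_form), contraposes to O(escalate_form → quarantine_host); with O(escalate_form) we get O(quarantine_host).
Premise 11 is O(¬waive_inventory → ¬quarantine_host); contrapositively O(quarantine_host → waive_inventory). Since O(quarantine_host) holds, K gives O(waive_inventory).
With premise 7, O(waive_inventory → ¬calibrate_sensor), the K-axiom yields O(¬calibrate_sensor).
So O(¬calibrate_sensor) holds, i.e. calibrate_sensor is forbidden. None of the other listed options is forbidden under the premises.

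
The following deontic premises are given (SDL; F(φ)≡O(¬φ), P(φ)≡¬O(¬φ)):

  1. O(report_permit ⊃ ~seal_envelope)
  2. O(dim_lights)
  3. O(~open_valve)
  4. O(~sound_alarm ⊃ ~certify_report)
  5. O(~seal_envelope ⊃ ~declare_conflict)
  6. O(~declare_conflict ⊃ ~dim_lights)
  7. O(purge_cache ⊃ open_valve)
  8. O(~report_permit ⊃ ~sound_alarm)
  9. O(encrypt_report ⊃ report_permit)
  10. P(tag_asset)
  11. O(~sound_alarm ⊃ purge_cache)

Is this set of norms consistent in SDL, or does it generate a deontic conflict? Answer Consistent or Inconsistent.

Inconsistent

Premise 3 gives O(~open_valve).
Premise 7, O(purge_cache ⊃ open_valve), contraposes to O(~open_valve ⊃ ~purge_cache); with O(~open_valve) we get O(~purge_cache).
Premise 11 is O(~sound_alarm ⊃ purge_cache); contrapositively O(~purge_cache ⊃ sound_alarm). Since O(~purge_cache) holds, K gives O(sound_alarm).
Premise 8, O(~report_permit ⊃ ~sound_alarm), contraposes to O(sound_alarm ⊃ report_permit); with O(sound_alarm) we get O(report_permit).
With premise 1, O(report_permit ⊃ ~seal_envelope), the K-axiom yields O(~seal_envelope).
With premise 5, O(~seal_envelope ⊃ ~declare_conflict), the K-axiom yields O(~declare_conflict).
Premise 6 is O(~declare_conflict ⊃ ~dim_lights); since O(~declare_conflict), deontic closure gives O(~dim_lights).
But premise 2 directly asserts O(dim_lights).
We now have both O(~dim_lights) and O(dim_lights) — dim_lights is simultaneously obligatory and forbidden, violating the D-axiom.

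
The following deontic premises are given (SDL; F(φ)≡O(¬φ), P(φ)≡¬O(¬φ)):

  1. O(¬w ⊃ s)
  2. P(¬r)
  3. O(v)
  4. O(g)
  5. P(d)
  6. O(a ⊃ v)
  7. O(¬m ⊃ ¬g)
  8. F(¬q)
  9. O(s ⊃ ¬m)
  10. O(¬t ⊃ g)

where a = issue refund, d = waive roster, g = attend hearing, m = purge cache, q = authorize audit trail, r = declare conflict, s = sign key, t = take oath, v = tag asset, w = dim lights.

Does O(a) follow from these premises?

No

Premise 6 is O(a ⊃ v); even if O(v) held, inferring O(a) would be affirming the consequent — invalid.
No other premise forces O(a). An ideal world satisfying every premise can still have a false, so O(a) is not derivable.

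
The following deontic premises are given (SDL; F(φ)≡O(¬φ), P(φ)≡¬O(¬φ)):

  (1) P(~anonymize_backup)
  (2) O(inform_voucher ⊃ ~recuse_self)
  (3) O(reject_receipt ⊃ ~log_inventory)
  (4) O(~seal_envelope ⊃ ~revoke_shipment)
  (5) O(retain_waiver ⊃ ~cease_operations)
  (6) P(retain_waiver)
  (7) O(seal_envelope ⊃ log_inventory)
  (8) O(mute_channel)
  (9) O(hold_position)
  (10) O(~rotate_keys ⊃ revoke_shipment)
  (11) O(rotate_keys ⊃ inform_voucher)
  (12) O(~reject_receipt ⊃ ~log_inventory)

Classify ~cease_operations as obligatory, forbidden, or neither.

Premise 5 is O(retain_waiver ⊃ ~cease_operations), but O(retain_waiver) is not derivable from the premises (the permission P(retain_waiver) asserts only ~O(~retain_waiver), not O(retain_waiver)), so it does not yield O(~cease_operations).
No premise or chain of K-axiom applications forces O(~cease_operations), and none forces O(cease_operations). So ~cease_operations is neither obligatory nor forbidden under these norms.

Neither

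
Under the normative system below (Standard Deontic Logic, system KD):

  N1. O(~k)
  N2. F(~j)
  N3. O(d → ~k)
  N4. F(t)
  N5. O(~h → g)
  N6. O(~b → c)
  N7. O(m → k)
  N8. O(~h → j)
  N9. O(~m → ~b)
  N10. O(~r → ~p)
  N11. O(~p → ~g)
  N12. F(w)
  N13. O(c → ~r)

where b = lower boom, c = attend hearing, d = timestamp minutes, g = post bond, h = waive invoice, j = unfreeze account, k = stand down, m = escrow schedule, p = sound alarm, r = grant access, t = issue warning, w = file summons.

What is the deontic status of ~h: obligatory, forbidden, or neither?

Premise 1 states O(~k) outright.
Premise 7 is O(m → k); contrapositively O(~k → ~m). Since O(~k) holds, K gives O(~m).
With premise 9, O(~m → ~b), the K-axiom yields O(~b).
Applying K to premise 6 (O(~b → c)) and O(~b) yields O(c).
Premise 13 is O(c → ~r); since O(c), deontic closure gives O(~r).
Applying K to premise 10 (O(~r → ~p)) and O(~r) yields O(~p).
Applying K to premise 11 (O(~p → ~g)) and O(~p) yields O(~g).
The contrapositive of premise 5 (O(~h → g)) is O(~g → h), and O(~g) is already established, so O(h).
Premises 2, 3, 4, 8, 12 do not contribute to this derivation.
Thus O(h), which is F(~h): ~h is forbidden.

Forbidden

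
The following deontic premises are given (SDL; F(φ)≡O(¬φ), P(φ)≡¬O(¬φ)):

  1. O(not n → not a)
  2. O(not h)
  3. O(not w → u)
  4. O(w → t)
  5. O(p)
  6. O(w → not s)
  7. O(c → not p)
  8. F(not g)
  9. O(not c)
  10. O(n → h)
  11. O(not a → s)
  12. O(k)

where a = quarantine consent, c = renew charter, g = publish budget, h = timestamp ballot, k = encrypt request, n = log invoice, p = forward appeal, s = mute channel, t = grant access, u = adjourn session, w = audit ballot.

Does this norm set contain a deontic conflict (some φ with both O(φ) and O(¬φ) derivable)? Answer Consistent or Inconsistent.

Consistent

Premise 7 is O(c → not p), but O(c) is not derivable from the premises, so it does not yield O(not p).
So O(not p) is not derivable, and the apparent clash with O(p) does not arise.
A world satisfying every obligation exists (e.g. a=false, c=false, g=true, h=false, k=true, n=false, p=true, s=true, t=false, u=true, w=false); no atom is both obligatory and forbidden, so the set is consistent.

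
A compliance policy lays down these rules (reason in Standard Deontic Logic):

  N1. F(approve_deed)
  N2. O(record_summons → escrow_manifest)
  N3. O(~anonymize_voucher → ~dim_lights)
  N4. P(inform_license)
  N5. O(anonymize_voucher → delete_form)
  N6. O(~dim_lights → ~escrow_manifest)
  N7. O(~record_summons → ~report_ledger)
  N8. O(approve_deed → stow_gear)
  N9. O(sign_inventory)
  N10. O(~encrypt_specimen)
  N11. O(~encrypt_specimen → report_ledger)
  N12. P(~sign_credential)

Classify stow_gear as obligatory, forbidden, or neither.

Premise 8 is O(approve_deed → stow_gear), but O(approve_deed) is not derivable from the premises, so it does not yield O(stow_gear).
No premise or chain of K-axiom applications forces O(stow_gear), and none forces O(~stow_gear). So stow_gear is neither obligatory nor forbidden under these norms.

Neither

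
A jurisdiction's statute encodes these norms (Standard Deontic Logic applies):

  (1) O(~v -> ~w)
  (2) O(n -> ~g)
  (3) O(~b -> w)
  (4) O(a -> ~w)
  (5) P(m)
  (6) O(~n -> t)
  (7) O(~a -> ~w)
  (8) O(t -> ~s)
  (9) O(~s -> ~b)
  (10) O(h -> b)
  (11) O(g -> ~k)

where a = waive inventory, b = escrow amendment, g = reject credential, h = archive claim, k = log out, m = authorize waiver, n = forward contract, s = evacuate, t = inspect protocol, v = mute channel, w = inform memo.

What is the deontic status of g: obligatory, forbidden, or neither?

By case analysis on a: premise 4 gives O(a -> ~w) and premise 7 gives O(~a -> ~w), so O(~w) either way.
Premise 3, O(~b -> w), contraposes to O(~w -> b); with O(~w) we get O(b).
Premise 9 is O(~s -> ~b); contrapositively O(b -> s). Since O(b) holds, K gives O(s).
The contrapositive of premise 8 (O(t -> ~s)) is O(s -> ~t), and O(s) is already established, so O(~t).
The contrapositive of premise 6 (O(~n -> t)) is O(~t -> n), and O(~t) is already established, so O(n).
With premise 2, O(n -> ~g), the K-axiom yields O(~g).
Premises 1, 5, 10, 11 do not contribute to this derivation.
Thus O(~g), which is F(g): g is forbidden.

Forbidden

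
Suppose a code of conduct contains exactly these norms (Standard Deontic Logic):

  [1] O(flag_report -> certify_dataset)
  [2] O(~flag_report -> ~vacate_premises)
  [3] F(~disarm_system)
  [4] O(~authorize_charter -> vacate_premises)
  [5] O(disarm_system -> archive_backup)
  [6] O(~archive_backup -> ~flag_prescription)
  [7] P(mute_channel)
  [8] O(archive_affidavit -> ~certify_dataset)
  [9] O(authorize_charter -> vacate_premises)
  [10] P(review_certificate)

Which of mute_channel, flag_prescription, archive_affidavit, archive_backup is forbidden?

archive_affidavit

By case analysis on authorize_charter: premise 9 gives O(authorize_charter -> vacate_premises) and premise 4 gives O(~authorize_charter -> vacate_premises), so O(vacate_premises) either way.
Premise 2, O(~flag_report -> ~vacate_premises), contraposes to O(vacate_premises -> flag_report); with O(vacate_premises) we get O(flag_report).
Premise 1 is O(flag_report -> certify_dataset); since O(flag_report), deontic closure gives O(certify_dataset).
The contrapositive of premise 8 (O(archive_affidavit -> ~certify_dataset)) is O(certify_dataset -> ~archive_affidavit), and O(certify_dataset) is already established, so O(~archive_affidavit).
So O(~archive_affidavit) holds, i.e. archive_affidavit is forbidden. None of the other listed options is forbidden under the premises.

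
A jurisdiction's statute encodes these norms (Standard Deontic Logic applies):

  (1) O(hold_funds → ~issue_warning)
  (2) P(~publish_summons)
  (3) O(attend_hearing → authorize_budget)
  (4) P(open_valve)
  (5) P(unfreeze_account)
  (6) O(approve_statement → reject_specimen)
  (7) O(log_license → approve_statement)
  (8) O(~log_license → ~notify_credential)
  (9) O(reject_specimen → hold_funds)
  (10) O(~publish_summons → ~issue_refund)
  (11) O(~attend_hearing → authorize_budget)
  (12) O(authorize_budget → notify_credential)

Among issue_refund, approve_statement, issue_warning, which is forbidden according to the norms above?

By case analysis on attend_hearing: premise 3 gives O(attend_hearing → authorize_budget) and premise 11 gives O(~attend_hearing → authorize_budget), so O(authorize_budget) either way.
With premise 12, O(authorize_budget → notify_credential), the K-axiom yields O(notify_credential).
Premise 8 is O(~log_license → ~notify_credential); contrapositively O(notify_credential → log_license). Since O(notify_credential) holds, K gives O(log_license).
With premise 7, O(log_license → approve_statement), the K-axiom yields O(approve_statement).
From O(approve_statement) and premise 6, O(approve_statement → reject_specimen), we obtain O(reject_specimen).
With premise 9, O(reject_specimen → hold_funds), the K-axiom yields O(hold_funds).
Applying K to premise 1 (O(hold_funds → ~issue_warning)) and O(hold_funds) yields O(~issue_warning).
So O(~issue_warning) holds, i.e. issue_warning is forbidden. None of the other listed options is forbidden under the premises.

issue_warning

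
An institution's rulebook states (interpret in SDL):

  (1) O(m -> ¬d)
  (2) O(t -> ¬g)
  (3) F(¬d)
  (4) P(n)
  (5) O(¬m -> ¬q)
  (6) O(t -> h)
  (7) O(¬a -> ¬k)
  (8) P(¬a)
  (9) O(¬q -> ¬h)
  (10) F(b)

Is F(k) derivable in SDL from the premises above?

Premise 7 is O(¬a -> ¬k), but O(¬a) is not derivable from the premises (the permission P(¬a) asserts only ¬O(a), not O(¬a)), so it does not yield O(¬k).
No other premise forces O(¬k). An ideal world satisfying every premise can still have k true, so F(k) is not derivable.

No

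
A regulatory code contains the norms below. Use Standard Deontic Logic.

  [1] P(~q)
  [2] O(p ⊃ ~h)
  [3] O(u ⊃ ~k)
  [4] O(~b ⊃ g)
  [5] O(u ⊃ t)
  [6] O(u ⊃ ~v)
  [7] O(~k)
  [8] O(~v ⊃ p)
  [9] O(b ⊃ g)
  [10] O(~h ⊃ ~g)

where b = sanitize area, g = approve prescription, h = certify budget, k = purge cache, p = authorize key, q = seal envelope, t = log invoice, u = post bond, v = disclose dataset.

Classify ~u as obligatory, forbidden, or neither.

Obligatory

Premises 4 and 9 are O(~b ⊃ g) and O(b ⊃ g); every ideal world satisfies ~b or b, so in either case g holds — hence O(g).
Premise 10 is O(~h ⊃ ~g); contrapositively O(g ⊃ h). Since O(g) holds, K gives O(h).
Premise 2, O(p ⊃ ~h), contraposes to O(h ⊃ ~p); with O(h) we get O(~p).
Premise 8, O(~v ⊃ p), contraposes to O(~p ⊃ v); with O(~p) we get O(v).
The contrapositive of premise 6 (O(u ⊃ ~v)) is O(v ⊃ ~u), and O(v) is already established, so O(~u).
Premises 1, 3, 5, 7 do not contribute to this derivation.
Hence ~u is obligatory.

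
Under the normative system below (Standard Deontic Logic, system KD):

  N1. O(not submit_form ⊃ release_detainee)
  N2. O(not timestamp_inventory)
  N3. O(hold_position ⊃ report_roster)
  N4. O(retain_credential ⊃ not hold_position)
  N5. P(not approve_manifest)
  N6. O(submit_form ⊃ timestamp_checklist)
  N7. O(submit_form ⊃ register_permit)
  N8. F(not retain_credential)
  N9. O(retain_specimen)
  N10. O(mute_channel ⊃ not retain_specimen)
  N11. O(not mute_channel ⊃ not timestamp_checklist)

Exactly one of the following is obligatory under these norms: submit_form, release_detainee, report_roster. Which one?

From premise 9 we have O(retain_specimen).
Premise 10 is O(mute_channel ⊃ not retain_specimen); contrapositively O(retain_specimen ⊃ not mute_channel). Since O(retain_specimen) holds, K gives O(not mute_channel).
From O(not mute_channel) and premise 11, O(not mute_channel ⊃ not timestamp_checklist), we obtain O(not timestamp_checklist).
The contrapositive of premise 6 (O(submit_form ⊃ timestamp_checklist)) is O(not timestamp_checklist ⊃ not submit_form), and O(not timestamp_checklist) is already established, so O(not submit_form).
From O(not submit_form) and premise 1, O(not submit_form ⊃ release_detainee), we obtain O(release_detainee).
So O(release_detainee) holds — release_detainee is obligatory. None of the other listed options is made obligatory by any chain of premises.

release_detainee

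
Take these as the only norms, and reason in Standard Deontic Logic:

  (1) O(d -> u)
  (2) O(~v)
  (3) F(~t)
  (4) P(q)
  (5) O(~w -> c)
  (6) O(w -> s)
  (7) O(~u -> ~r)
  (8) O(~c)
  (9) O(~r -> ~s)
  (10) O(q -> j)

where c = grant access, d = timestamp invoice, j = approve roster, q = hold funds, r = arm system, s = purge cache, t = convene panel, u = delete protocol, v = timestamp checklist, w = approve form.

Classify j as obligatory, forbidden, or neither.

Premise 10 is O(q -> j), but O(q) is not derivable from the premises (the permission P(q) asserts only ~O(~q), not O(q)), so it does not yield O(j).
No premise or chain of K-axiom applications forces O(j), and none forces O(~j). So j is neither obligatory nor forbidden under these norms.

Neither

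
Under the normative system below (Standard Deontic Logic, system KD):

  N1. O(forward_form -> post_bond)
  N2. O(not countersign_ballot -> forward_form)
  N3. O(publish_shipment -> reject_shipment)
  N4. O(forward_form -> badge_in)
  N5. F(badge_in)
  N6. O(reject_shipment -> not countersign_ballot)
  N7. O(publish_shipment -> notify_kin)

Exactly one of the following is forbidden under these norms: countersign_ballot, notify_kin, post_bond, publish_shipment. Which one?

Premise 5, F(badge_in), is equivalent to O(not badge_in).
Premise 4 is O(forward_form -> badge_in); contrapositively O(not badge_in -> not forward_form). Since O(not badge_in) holds, K gives O(not forward_form).
The contrapositive of premise 2 (O(not countersign_ballot -> forward_form)) is O(not forward_form -> countersign_ballot), and O(not forward_form) is already established, so O(countersign_ballot).
The contrapositive of premise 6 (O(reject_shipment -> not countersign_ballot)) is O(countersign_ballot -> not reject_shipment), and O(countersign_ballot) is already established, so O(not reject_shipment).
The contrapositive of premise 3 (O(publish_shipment -> reject_shipment)) is O(not reject_shipment -> not publish_shipment), and O(not reject_shipment) is already established, so O(not publish_shipment).
So O(not publish_shipment) holds, i.e. publish_shipment is forbidden. None of the other listed options is forbidden under the premises.

publish_shipment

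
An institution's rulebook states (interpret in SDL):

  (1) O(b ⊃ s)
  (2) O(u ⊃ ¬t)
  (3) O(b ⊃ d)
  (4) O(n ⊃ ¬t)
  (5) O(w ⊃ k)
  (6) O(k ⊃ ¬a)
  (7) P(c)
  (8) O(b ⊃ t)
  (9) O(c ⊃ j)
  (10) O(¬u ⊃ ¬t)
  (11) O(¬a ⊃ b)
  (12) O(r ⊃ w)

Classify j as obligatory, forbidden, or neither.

Neither

Premise 9 is O(c ⊃ j), but O(c) is not derivable from the premises (the permission P(c) asserts only ¬O(¬c), not O(c)), so it does not yield O(j).
No premise or chain of K-axiom applications forces O(j), and none forces O(¬j). So j is neither obligatory nor forbidden under these norms.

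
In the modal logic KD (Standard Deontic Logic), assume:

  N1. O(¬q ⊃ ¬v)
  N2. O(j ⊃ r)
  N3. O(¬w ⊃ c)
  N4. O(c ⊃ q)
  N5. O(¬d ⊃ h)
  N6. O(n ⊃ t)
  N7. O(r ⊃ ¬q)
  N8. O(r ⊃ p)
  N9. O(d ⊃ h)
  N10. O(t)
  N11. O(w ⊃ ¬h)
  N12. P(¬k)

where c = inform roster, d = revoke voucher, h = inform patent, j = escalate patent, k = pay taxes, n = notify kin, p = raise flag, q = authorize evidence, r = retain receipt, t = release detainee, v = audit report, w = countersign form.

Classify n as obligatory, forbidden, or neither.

Neither

Premise 6 is O(n ⊃ t); even if O(t) held, inferring O(n) would be affirming the consequent — invalid.
No premise or chain of K-axiom applications forces O(n), and none forces O(¬n). So n is neither obligatory nor forbidden under these norms.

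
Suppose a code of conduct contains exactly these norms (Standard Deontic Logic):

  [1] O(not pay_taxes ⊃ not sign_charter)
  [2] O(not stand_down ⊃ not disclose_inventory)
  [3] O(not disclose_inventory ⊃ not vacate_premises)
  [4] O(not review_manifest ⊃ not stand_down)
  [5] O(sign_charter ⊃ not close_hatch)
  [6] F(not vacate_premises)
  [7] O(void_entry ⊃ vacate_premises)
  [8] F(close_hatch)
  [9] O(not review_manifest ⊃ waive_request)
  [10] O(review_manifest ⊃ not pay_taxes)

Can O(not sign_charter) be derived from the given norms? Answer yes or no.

Premise 6 is F(not vacate_premises), i.e. O(vacate_premises).
Premise 3 is O(not disclose_inventory ⊃ not vacate_premises); contrapositively O(vacate_premises ⊃ disclose_inventory). Since O(vacate_premises) holds, K gives O(disclose_inventory).
Premise 2 is O(not stand_down ⊃ not disclose_inventory); contrapositively O(disclose_inventory ⊃ stand_down). Since O(disclose_inventory) holds, K gives O(stand_down).
The contrapositive of premise 4 (O(not review_manifest ⊃ not stand_down)) is O(stand_down ⊃ review_manifest), and O(stand_down) is already established, so O(review_manifest).
From O(review_manifest) and premise 10, O(review_manifest ⊃ not pay_taxes), we obtain O(not pay_taxes).
Applying K to premise 1 (O(not pay_taxes ⊃ not sign_charter)) and O(not pay_taxes) yields O(not sign_charter).
Premises 5, 7, 8, 9 do not contribute to this derivation.
So O(not sign_charter) follows.

Yes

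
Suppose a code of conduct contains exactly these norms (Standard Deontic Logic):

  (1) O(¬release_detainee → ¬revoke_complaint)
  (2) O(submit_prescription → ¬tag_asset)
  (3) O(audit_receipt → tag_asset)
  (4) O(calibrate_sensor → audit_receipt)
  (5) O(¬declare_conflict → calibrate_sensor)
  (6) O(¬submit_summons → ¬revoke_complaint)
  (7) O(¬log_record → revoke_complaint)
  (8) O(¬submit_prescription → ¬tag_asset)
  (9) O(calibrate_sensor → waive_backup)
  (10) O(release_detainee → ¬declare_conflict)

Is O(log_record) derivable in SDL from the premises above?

By case analysis on submit_prescription: premise 2 gives O(submit_prescription → ¬tag_asset) and premise 8 gives O(¬submit_prescription → ¬tag_asset), so O(¬tag_asset) either way.
Premise 3, O(audit_receipt → tag_asset), contraposes to O(¬tag_asset → ¬audit_receipt); with O(¬tag_asset) we get O(¬audit_receipt).
Premise 4 is O(calibrate_sensor → audit_receipt); contrapositively O(¬audit_receipt → ¬calibrate_sensor). Since O(¬audit_receipt) holds, K gives O(¬calibrate_sensor).
Premise 5 is O(¬declare_conflict → calibrate_sensor); contrapositively O(¬calibrate_sensor → declare_conflict). Since O(¬calibrate_sensor) holds, K gives O(declare_conflict).
The contrapositive of premise 10 (O(release_detainee → ¬declare_conflict)) is O(declare_conflict → ¬release_detainee), and O(declare_conflict) is already established, so O(¬release_detainee).
Applying K to premise 1 (O(¬release_detainee → ¬revoke_complaint)) and O(¬release_detainee) yields O(¬revoke_complaint).
Premise 7, O(¬log_record → revoke_complaint), contraposes to O(¬revoke_complaint → log_record); with O(¬revoke_complaint) we get O(log_record).
Premises 6, 9 do not contribute to this derivation.
So O(log_record) follows.

Yes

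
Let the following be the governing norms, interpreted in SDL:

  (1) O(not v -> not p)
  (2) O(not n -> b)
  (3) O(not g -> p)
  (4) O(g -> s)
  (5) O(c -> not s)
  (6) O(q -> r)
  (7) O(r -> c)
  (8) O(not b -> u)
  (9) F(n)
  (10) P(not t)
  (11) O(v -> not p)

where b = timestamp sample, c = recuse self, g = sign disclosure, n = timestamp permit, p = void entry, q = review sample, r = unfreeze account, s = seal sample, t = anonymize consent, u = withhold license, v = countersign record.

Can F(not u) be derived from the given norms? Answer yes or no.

No

Premise 8 is O(not b -> u), but O(not b) is not derivable from the premises, so it does not yield O(u).
No other premise forces O(u). An ideal world satisfying every premise can still have not u true, so F(not u) is not derivable.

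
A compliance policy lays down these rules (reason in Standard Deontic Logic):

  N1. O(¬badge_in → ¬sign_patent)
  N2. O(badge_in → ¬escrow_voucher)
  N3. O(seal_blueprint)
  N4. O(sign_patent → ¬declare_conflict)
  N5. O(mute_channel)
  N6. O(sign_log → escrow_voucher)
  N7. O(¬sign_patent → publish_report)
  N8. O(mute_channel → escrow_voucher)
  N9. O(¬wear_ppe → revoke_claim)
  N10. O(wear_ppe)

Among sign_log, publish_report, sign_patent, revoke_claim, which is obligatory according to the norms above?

publish_report

Premise 5 states O(mute_channel) outright.
From O(mute_channel) and premise 8, O(mute_channel → escrow_voucher), we obtain O(escrow_voucher).
The contrapositive of premise 2 (O(badge_in → ¬escrow_voucher)) is O(escrow_voucher → ¬badge_in), and O(escrow_voucher) is already established, so O(¬badge_in).
Applying K to premise 1 (O(¬badge_in → ¬sign_patent)) and O(¬badge_in) yields O(¬sign_patent).
With premise 7, O(¬sign_patent → publish_report), the K-axiom yields O(publish_report).
So O(publish_report) holds — publish_report is obligatory. None of the other listed options is made obligatory by any chain of premises.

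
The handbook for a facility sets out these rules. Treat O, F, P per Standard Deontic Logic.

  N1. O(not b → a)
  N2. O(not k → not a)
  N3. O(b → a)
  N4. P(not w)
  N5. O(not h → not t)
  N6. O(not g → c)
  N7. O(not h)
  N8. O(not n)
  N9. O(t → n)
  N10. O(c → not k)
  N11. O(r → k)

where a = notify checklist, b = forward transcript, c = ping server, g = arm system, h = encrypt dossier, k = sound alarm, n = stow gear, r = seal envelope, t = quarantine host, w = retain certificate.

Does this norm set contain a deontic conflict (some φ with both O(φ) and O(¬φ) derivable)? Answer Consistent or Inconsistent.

Premise 9 is O(t → n), but O(t) is not derivable from the premises, so it does not yield O(n).
So O(n) is not derivable, and the apparent clash with O(not n) does not arise.
A world satisfying every obligation exists (e.g. a=true, b=false, c=false, g=true, h=false, k=true, n=false, r=false, t=false, w=false); no atom is both obligatory and forbidden, so the set is consistent.

Consistent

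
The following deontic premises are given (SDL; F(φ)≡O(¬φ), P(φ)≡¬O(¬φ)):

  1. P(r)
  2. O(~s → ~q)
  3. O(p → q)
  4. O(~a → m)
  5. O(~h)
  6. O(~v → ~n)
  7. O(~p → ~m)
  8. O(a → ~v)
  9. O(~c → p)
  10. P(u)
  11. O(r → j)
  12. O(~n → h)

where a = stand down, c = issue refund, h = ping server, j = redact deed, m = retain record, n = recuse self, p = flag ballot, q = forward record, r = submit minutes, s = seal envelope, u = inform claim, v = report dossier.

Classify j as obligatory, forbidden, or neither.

Neither

Premise 11 is O(r → j), but O(r) is not derivable from the premises (the permission P(r) asserts only ~O(~r), not O(r)), so it does not yield O(j).
No premise or chain of K-axiom applications forces O(j), and none forces O(~j). So j is neither obligatory nor forbidden under these norms.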